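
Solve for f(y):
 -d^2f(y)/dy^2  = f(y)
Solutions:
 f(y) = C1*sin(y) + C2*cos(y)


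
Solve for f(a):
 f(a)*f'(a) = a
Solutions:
 f(a) = -sqrt(C1 + a^2)
 f(a) = sqrt(C1 + a^2)


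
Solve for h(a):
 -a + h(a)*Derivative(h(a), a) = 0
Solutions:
 h(a) = -sqrt(C1 + a^2)
 h(a) = sqrt(C1 + a^2)


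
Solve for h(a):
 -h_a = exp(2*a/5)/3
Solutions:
 h(a) = C1 - 5*exp(2*a/5)/6


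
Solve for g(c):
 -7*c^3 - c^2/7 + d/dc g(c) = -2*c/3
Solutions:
 g(c) = C1 + 7*c^4/4 + c^3/21 - c^2/3


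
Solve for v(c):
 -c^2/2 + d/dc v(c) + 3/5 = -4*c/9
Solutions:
 v(c) = C1 + c^3/6 - 2*c^2/9 - 3*c/5


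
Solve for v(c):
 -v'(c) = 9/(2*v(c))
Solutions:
 v(c) = -sqrt(C1 - 9*c)
 v(c) = sqrt(C1 - 9*c)


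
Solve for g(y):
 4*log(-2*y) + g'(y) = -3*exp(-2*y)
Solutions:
 g(y) = C1 - 4*y*log(-y) + 4*y*(1 - log(2)) + 3*exp(-2*y)/2


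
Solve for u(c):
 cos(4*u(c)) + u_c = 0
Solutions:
 u(c) = -asin((C1 + exp(8*c))/(C1 - exp(8*c)))/4 + pi/4
 u(c) = asin((C1 + exp(8*c))/(C1 - exp(8*c)))/4


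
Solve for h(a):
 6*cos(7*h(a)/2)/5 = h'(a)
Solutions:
 -6*a/5 - log(sin(7*h(a)/2) - 1)/7 + log(sin(7*h(a)/2) + 1)/7 = C1


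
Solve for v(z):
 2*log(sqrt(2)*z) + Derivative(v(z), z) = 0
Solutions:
 v(z) = C1 - 2*z*log(z) - z*log(2) + 2*z


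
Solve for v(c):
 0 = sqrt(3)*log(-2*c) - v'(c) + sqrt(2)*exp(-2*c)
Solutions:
 v(c) = C1 + sqrt(3)*c*log(-c) + sqrt(3)*c*(-1 + log(2)) - sqrt(2)*exp(-2*c)/2


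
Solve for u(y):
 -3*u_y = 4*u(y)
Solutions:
 u(y) = C1*exp(-4*y/3)


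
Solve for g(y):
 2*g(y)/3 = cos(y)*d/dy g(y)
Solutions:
 g(y) = C1*(sin(y) + 1)^(1/3)/(sin(y) - 1)^(1/3)


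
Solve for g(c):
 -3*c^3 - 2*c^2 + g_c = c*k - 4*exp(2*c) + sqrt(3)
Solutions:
 g(c) = C1 + 3*c^4/4 + 2*c^3/3 + c^2*k/2 + sqrt(3)*c - 2*exp(2*c)


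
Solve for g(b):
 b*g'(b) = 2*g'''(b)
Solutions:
 g(b) = C1 + Integral(C2*airyai(2^(2/3)*b/2) + C3*airybi(2^(2/3)*b/2), b)


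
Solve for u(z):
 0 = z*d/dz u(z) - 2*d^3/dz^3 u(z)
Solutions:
 u(z) = C1 + Integral(C2*airyai(2^(2/3)*z/2) + C3*airybi(2^(2/3)*z/2), z)


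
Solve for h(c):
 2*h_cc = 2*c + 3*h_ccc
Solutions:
 h(c) = C1 + C2*c + C3*exp(2*c/3) + c^3/6 + 3*c^2/4


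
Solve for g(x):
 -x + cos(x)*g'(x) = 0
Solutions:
 g(x) = C1 + Integral(x/cos(x), x)


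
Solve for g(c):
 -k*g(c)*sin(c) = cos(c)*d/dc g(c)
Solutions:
 g(c) = C1*exp(k*log(cos(c)))


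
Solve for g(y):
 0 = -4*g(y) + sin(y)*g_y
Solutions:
 g(y) = C1*(cos(y)^2 - 2*cos(y) + 1)/(cos(y)^2 + 2*cos(y) + 1)


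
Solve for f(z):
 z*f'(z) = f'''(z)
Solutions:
 f(z) = C1 + Integral(C2*airyai(z) + C3*airybi(z), z)


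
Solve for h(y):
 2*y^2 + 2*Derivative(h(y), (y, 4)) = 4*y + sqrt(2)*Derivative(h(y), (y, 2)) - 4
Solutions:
 h(y) = C1 + C2*y + C3*exp(-2^(3/4)*y/2) + C4*exp(2^(3/4)*y/2) + sqrt(2)*y^4/12 - sqrt(2)*y^3/3 + y^2*(sqrt(2) + 2)


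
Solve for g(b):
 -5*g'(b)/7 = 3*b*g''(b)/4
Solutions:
 g(b) = C1 + C2*b^(1/21)


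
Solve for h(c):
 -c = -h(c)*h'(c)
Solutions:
 h(c) = -sqrt(C1 + c^2)
 h(c) = sqrt(C1 + c^2)


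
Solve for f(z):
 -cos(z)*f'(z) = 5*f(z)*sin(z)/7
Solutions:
 f(z) = C1*cos(z)^(5/7)


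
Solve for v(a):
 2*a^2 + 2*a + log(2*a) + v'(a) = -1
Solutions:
 v(a) = C1 - 2*a^3/3 - a^2 - a*log(a) - a*log(2)


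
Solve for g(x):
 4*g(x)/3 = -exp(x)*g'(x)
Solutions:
 g(x) = C1*exp(4*exp(-x)/3)


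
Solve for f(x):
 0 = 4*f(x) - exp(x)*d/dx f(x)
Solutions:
 f(x) = C1*exp(-4*exp(-x))


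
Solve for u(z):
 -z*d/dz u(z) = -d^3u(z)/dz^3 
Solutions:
 u(z) = C1 + Integral(C2*airyai(z) + C3*airybi(z), z)


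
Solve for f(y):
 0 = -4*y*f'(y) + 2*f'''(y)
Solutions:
 f(y) = C1 + Integral(C2*airyai(2^(1/3)*y) + C3*airybi(2^(1/3)*y), y)


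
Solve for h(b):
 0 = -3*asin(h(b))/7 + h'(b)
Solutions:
 Integral(1/asin(_y), (_y, h(b))) = C1 + 3*b/7


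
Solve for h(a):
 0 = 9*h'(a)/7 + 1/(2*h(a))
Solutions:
 h(a) = -sqrt(C1 - 7*a)/3
 h(a) = sqrt(C1 - 7*a)/3


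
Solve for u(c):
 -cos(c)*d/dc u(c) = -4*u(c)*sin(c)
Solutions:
 u(c) = C1/cos(c)^4


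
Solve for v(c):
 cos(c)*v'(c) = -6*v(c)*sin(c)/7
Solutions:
 v(c) = C1*cos(c)^(6/7)


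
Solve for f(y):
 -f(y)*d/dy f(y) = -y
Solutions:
 f(y) = -sqrt(C1 + y^2)
 f(y) = sqrt(C1 + y^2)


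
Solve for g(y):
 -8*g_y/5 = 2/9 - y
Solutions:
 g(y) = C1 + 5*y^2/16 - 5*y/36


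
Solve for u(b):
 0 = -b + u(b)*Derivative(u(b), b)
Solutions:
 u(b) = -sqrt(C1 + b^2)
 u(b) = sqrt(C1 + b^2)


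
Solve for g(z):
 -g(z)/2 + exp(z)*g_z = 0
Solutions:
 g(z) = C1*exp(-exp(-z)/2)


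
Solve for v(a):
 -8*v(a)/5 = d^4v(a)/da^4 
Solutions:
 v(a) = (C1*sin(2^(1/4)*5^(3/4)*a/5) + C2*cos(2^(1/4)*5^(3/4)*a/5))*exp(-2^(1/4)*5^(3/4)*a/5) + (C3*sin(2^(1/4)*5^(3/4)*a/5) + C4*cos(2^(1/4)*5^(3/4)*a/5))*exp(2^(1/4)*5^(3/4)*a/5)


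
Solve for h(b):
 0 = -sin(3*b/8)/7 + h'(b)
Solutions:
 h(b) = C1 - 8*cos(3*b/8)/21


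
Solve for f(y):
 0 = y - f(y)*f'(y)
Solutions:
 f(y) = -sqrt(C1 + y^2)
 f(y) = sqrt(C1 + y^2)


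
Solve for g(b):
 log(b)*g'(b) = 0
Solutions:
 g(b) = C1


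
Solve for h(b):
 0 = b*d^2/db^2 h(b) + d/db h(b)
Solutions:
 h(b) = C1 + C2*log(b)


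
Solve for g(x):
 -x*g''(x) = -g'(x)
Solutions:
 g(x) = C1 + C2*x^2


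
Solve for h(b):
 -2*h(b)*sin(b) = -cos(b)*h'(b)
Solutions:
 h(b) = C1/cos(b)^2


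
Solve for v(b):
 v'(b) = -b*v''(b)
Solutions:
 v(b) = C1 + C2*log(b)


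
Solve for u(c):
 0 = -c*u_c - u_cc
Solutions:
 u(c) = C1 + C2*erf(sqrt(2)*c/2)


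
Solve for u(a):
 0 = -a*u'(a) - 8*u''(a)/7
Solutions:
 u(a) = C1 + C2*erf(sqrt(7)*a/4)


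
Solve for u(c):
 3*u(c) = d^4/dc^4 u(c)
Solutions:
 u(c) = C1*exp(-3^(1/4)*c) + C2*exp(3^(1/4)*c) + C3*sin(3^(1/4)*c) + C4*cos(3^(1/4)*c)


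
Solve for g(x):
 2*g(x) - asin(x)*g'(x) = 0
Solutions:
 g(x) = C1*exp(2*Integral(1/asin(x), x))


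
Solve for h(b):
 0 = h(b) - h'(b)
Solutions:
 h(b) = C1*exp(b)


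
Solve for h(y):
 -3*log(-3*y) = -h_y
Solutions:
 h(y) = C1 + 3*y*log(-y) + 3*y*(-1 + log(3))


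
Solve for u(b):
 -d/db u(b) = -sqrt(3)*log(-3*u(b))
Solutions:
 -sqrt(3)*Integral(1/(log(-_y) + log(3)), (_y, u(b)))/3 = C1 - b


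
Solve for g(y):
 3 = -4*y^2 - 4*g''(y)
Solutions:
 g(y) = C1 + C2*y - y^4/12 - 3*y^2/8


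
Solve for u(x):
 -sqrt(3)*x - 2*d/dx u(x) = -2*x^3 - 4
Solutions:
 u(x) = C1 + x^4/4 - sqrt(3)*x^2/4 + 2*x


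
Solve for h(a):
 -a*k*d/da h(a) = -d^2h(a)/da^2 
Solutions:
 h(a) = Piecewise((-sqrt(2)*sqrt(pi)*C1*erf(sqrt(2)*a*sqrt(-k)/2)/(2*sqrt(-k)) - C2, (k > 0) | (k < 0)), (-C1*a - C2, True))


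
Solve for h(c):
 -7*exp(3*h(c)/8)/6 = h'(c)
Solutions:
 h(c) = 8*log(1/(C1 + 7*c))/3 + 32*log(2)/3
 h(c) = 8*log(2^(1/3)*(-1 - sqrt(3)*I)*(1/(C1 + 7*c))^(1/3))
 h(c) = 8*log(2^(1/3)*(-1 + sqrt(3)*I)*(1/(C1 + 7*c))^(1/3))


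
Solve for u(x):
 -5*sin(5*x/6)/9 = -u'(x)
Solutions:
 u(x) = C1 - 2*cos(5*x/6)/3


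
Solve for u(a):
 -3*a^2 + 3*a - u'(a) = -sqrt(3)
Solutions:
 u(a) = C1 - a^3 + 3*a^2/2 + sqrt(3)*a


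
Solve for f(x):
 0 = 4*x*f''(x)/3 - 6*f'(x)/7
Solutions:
 f(x) = C1 + C2*x^(23/14)


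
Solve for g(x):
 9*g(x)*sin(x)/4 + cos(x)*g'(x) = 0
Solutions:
 g(x) = C1*cos(x)^(9/4)


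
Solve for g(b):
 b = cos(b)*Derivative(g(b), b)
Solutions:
 g(b) = C1 + Integral(b/cos(b), b)


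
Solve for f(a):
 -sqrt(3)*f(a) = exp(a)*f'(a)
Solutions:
 f(a) = C1*exp(sqrt(3)*exp(-a))


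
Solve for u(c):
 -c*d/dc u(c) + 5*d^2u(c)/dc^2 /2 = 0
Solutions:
 u(c) = C1 + C2*erfi(sqrt(5)*c/5)


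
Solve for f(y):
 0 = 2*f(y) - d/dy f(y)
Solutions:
 f(y) = C1*exp(2*y)


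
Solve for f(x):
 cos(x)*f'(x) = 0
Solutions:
 f(x) = C1


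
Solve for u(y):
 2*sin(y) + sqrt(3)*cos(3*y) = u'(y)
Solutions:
 u(y) = C1 + sqrt(3)*sin(3*y)/3 - 2*cos(y)


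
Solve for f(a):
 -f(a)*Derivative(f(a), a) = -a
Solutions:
 f(a) = -sqrt(C1 + a^2)
 f(a) = sqrt(C1 + a^2)


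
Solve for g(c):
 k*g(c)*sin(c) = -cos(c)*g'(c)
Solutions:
 g(c) = C1*exp(k*log(cos(c)))


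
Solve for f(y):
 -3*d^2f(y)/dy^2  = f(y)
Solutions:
 f(y) = C1*sin(sqrt(3)*y/3) + C2*cos(sqrt(3)*y/3)


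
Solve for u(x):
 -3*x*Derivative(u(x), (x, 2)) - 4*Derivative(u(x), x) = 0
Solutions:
 u(x) = C1 + C2/x^(1/3)


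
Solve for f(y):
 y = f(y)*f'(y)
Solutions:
 f(y) = -sqrt(C1 + y^2)
 f(y) = sqrt(C1 + y^2)


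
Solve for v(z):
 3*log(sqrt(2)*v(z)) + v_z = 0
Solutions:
 2*Integral(1/(2*log(_y) + log(2)), (_y, v(z)))/3 = C1 - z


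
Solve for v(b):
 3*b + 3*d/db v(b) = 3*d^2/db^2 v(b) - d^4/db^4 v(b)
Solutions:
 v(b) = C1 + C2*exp(2^(1/3)*b*(2/(sqrt(5) + 3)^(1/3) + 2^(1/3)*(sqrt(5) + 3)^(1/3))/4)*sin(2^(1/3)*sqrt(3)*b*(-2^(1/3)*(sqrt(5) + 3)^(1/3) + 2/(sqrt(5) + 3)^(1/3))/4) + C3*exp(2^(1/3)*b*(2/(sqrt(5) + 3)^(1/3) + 2^(1/3)*(sqrt(5) + 3)^(1/3))/4)*cos(2^(1/3)*sqrt(3)*b*(-2^(1/3)*(sqrt(5) + 3)^(1/3) + 2/(sqrt(5) + 3)^(1/3))/4) + C4*exp(-2^(1/3)*b*((sqrt(5) + 3)^(-1/3) + 2^(1/3)*(sqrt(5) + 3)^(1/3)/2)) - b^2/2 - b


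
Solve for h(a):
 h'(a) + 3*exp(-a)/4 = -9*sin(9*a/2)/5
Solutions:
 h(a) = C1 + 2*cos(9*a/2)/5 + 3*exp(-a)/4


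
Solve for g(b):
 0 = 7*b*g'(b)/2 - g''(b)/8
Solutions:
 g(b) = C1 + C2*erfi(sqrt(14)*b)


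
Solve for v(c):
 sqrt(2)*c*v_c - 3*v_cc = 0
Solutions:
 v(c) = C1 + C2*erfi(2^(3/4)*sqrt(3)*c/6)


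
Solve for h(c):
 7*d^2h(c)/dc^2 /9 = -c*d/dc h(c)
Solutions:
 h(c) = C1 + C2*erf(3*sqrt(14)*c/14)


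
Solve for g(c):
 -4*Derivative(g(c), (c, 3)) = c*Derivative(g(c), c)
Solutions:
 g(c) = C1 + Integral(C2*airyai(-2^(1/3)*c/2) + C3*airybi(-2^(1/3)*c/2), c)


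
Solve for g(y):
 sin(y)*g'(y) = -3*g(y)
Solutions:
 g(y) = C1*(cos(y) + 1)^(3/2)/(cos(y) - 1)^(3/2)


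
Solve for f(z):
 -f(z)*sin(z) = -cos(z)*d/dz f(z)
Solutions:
 f(z) = C1/cos(z)


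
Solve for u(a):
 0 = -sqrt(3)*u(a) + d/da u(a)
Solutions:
 u(a) = C1*exp(sqrt(3)*a)


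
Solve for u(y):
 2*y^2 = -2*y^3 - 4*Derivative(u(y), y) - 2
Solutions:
 u(y) = C1 - y^4/8 - y^3/6 - y/2


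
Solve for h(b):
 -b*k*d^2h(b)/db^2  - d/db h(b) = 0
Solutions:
 h(b) = C1 + b^(((re(k) - 1)*re(k) + im(k)^2)/(re(k)^2 + im(k)^2))*(C2*sin(log(b)*Abs(im(k))/(re(k)^2 + im(k)^2)) + C3*cos(log(b)*im(k)/(re(k)^2 + im(k)^2)))


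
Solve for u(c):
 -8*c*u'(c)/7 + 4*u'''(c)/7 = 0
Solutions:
 u(c) = C1 + Integral(C2*airyai(2^(1/3)*c) + C3*airybi(2^(1/3)*c), c)


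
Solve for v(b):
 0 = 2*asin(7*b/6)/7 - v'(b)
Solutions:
 v(b) = C1 + 2*b*asin(7*b/6)/7 + 2*sqrt(36 - 49*b^2)/49


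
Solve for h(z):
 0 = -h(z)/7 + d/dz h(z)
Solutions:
 h(z) = C1*exp(z/7)


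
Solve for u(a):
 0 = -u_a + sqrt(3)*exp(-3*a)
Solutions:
 u(a) = C1 - sqrt(3)*exp(-3*a)/3


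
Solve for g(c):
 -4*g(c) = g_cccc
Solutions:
 g(c) = (C1*sin(c) + C2*cos(c))*exp(-c) + (C3*sin(c) + C4*cos(c))*exp(c)


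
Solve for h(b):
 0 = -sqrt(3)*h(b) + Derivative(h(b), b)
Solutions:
 h(b) = C1*exp(sqrt(3)*b)


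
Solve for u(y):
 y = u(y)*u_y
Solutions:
 u(y) = -sqrt(C1 + y^2)
 u(y) = sqrt(C1 + y^2)


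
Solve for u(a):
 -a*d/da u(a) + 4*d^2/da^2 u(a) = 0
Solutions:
 u(a) = C1 + C2*erfi(sqrt(2)*a/4)


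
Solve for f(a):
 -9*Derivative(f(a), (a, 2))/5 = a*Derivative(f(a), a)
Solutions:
 f(a) = C1 + C2*erf(sqrt(10)*a/6)


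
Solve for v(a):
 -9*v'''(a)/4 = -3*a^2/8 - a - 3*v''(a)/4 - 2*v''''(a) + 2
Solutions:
 v(a) = C1 + C2*a - a^4/24 - 13*a^3/18 - 23*a^2/6 + (C3*sin(sqrt(15)*a/16) + C4*cos(sqrt(15)*a/16))*exp(9*a/16)


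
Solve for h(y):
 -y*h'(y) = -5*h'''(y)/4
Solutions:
 h(y) = C1 + Integral(C2*airyai(10^(2/3)*y/5) + C3*airybi(10^(2/3)*y/5), y)


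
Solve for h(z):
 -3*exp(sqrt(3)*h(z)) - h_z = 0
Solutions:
 h(z) = sqrt(3)*(2*log(1/(C1 + 3*z)) - log(3))/6


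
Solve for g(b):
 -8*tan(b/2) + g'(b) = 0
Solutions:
 g(b) = C1 - 16*log(cos(b/2))


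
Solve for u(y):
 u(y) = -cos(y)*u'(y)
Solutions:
 u(y) = C1*sqrt(sin(y) - 1)/sqrt(sin(y) + 1)


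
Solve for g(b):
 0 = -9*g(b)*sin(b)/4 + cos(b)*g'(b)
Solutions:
 g(b) = C1/cos(b)^(9/4)


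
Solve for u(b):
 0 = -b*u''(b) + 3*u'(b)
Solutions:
 u(b) = C1 + C2*b^4


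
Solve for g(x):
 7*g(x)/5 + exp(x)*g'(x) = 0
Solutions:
 g(x) = C1*exp(7*exp(-x)/5)


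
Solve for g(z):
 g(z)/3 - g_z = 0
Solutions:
 g(z) = C1*exp(z/3)


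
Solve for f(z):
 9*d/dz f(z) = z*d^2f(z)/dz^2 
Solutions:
 f(z) = C1 + C2*z^10


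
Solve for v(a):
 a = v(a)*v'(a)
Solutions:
 v(a) = -sqrt(C1 + a^2)
 v(a) = sqrt(C1 + a^2)


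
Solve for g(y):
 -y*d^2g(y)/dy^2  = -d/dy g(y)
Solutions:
 g(y) = C1 + C2*y^2


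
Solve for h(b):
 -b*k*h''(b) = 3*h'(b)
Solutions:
 h(b) = C1 + b^(((re(k) - 3)*re(k) + im(k)^2)/(re(k)^2 + im(k)^2))*(C2*sin(3*log(b)*Abs(im(k))/(re(k)^2 + im(k)^2)) + C3*cos(3*log(b)*im(k)/(re(k)^2 + im(k)^2)))


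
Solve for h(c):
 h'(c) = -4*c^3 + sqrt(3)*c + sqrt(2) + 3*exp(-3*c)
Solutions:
 h(c) = C1 - c^4 + sqrt(3)*c^2/2 + sqrt(2)*c - exp(-3*c)


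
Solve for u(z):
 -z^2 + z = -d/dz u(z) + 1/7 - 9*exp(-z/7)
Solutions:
 u(z) = C1 + z^3/3 - z^2/2 + z/7 + 63*exp(-z/7)


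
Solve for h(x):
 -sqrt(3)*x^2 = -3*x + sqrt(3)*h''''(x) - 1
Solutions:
 h(x) = C1 + C2*x + C3*x^2 + C4*x^3 - x^6/360 + sqrt(3)*x^5/120 + sqrt(3)*x^4/72


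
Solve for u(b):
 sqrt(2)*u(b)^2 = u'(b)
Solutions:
 u(b) = -1/(C1 + sqrt(2)*b)


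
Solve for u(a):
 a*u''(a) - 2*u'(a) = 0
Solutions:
 u(a) = C1 + C2*a^3


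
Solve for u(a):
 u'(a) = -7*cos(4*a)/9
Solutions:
 u(a) = C1 - 7*sin(4*a)/36


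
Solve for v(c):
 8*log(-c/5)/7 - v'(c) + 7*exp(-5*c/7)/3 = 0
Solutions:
 v(c) = C1 + 8*c*log(-c)/7 + 8*c*(-log(5) - 1)/7 - 49*exp(-5*c/7)/15


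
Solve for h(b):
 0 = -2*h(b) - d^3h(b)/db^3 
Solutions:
 h(b) = C3*exp(-2^(1/3)*b) + (C1*sin(2^(1/3)*sqrt(3)*b/2) + C2*cos(2^(1/3)*sqrt(3)*b/2))*exp(2^(1/3)*b/2)


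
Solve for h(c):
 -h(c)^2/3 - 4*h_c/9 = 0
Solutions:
 h(c) = 4/(C1 + 3*c)


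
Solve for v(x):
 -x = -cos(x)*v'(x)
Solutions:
 v(x) = C1 + Integral(x/cos(x), x)


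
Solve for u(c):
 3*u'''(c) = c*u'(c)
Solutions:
 u(c) = C1 + Integral(C2*airyai(3^(2/3)*c/3) + C3*airybi(3^(2/3)*c/3), c)


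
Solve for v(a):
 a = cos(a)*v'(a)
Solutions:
 v(a) = C1 + Integral(a/cos(a), a)


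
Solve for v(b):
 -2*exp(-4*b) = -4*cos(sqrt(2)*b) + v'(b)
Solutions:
 v(b) = C1 + 2*sqrt(2)*sin(sqrt(2)*b) + exp(-4*b)/2


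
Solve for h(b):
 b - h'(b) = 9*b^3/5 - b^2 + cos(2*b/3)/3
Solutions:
 h(b) = C1 - 9*b^4/20 + b^3/3 + b^2/2 - sin(2*b/3)/2


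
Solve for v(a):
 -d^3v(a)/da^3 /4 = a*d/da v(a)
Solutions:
 v(a) = C1 + Integral(C2*airyai(-2^(2/3)*a) + C3*airybi(-2^(2/3)*a), a)


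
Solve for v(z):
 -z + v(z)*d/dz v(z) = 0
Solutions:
 v(z) = -sqrt(C1 + z^2)
 v(z) = sqrt(C1 + z^2)


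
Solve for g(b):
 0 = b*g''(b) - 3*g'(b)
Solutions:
 g(b) = C1 + C2*b^4


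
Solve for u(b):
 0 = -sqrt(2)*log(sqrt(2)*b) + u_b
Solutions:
 u(b) = C1 + sqrt(2)*b*log(b) - sqrt(2)*b + sqrt(2)*b*log(2)/2


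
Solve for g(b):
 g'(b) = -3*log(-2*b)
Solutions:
 g(b) = C1 - 3*b*log(-b) + 3*b*(1 - log(2))


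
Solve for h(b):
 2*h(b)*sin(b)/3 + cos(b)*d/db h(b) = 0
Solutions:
 h(b) = C1*cos(b)^(2/3)


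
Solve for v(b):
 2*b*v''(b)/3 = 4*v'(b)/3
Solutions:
 v(b) = C1 + C2*b^3


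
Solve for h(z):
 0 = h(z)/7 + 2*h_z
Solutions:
 h(z) = C1*exp(-z/14)


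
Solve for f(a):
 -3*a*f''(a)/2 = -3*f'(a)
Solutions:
 f(a) = C1 + C2*a^3


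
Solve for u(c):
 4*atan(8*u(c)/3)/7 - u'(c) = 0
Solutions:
 Integral(1/atan(8*_y/3), (_y, u(c))) = C1 + 4*c/7


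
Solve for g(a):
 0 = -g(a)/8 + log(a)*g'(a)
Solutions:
 g(a) = C1*exp(li(a)/8)


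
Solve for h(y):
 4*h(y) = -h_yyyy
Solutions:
 h(y) = (C1*sin(y) + C2*cos(y))*exp(-y) + (C3*sin(y) + C4*cos(y))*exp(y)


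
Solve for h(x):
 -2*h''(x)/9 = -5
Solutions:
 h(x) = C1 + C2*x + 45*x^2/4


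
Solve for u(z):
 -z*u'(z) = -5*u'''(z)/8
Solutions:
 u(z) = C1 + Integral(C2*airyai(2*5^(2/3)*z/5) + C3*airybi(2*5^(2/3)*z/5), z)


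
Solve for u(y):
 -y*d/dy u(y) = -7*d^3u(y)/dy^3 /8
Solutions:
 u(y) = C1 + Integral(C2*airyai(2*7^(2/3)*y/7) + C3*airybi(2*7^(2/3)*y/7), y)


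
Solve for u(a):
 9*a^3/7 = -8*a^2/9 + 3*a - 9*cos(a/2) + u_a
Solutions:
 u(a) = C1 + 9*a^4/28 + 8*a^3/27 - 3*a^2/2 + 18*sin(a/2)


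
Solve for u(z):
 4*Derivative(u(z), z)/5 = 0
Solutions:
 u(z) = C1


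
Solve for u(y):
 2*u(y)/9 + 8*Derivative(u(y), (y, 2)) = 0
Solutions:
 u(y) = C1*sin(y/6) + C2*cos(y/6)


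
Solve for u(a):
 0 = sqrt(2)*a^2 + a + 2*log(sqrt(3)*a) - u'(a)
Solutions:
 u(a) = C1 + sqrt(2)*a^3/3 + a^2/2 + 2*a*log(a) - 2*a + a*log(3)


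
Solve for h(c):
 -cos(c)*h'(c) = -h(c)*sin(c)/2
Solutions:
 h(c) = C1/sqrt(cos(c))


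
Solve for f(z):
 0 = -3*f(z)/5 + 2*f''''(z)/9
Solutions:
 f(z) = C1*exp(-30^(3/4)*z/10) + C2*exp(30^(3/4)*z/10) + C3*sin(30^(3/4)*z/10) + C4*cos(30^(3/4)*z/10)


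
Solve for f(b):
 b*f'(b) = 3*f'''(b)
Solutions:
 f(b) = C1 + Integral(C2*airyai(3^(2/3)*b/3) + C3*airybi(3^(2/3)*b/3), b)


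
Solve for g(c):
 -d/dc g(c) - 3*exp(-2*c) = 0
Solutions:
 g(c) = C1 + 3*exp(-2*c)/2


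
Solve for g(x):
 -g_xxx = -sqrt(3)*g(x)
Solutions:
 g(x) = C3*exp(3^(1/6)*x) + (C1*sin(3^(2/3)*x/2) + C2*cos(3^(2/3)*x/2))*exp(-3^(1/6)*x/2)


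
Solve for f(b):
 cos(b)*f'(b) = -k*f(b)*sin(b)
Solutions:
 f(b) = C1*exp(k*log(cos(b)))


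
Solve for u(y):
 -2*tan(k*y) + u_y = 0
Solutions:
 u(y) = C1 + 2*Piecewise((-log(cos(k*y))/k, Ne(k, 0)), (0, True))


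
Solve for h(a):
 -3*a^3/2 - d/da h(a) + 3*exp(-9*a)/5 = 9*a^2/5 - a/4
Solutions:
 h(a) = C1 - 3*a^4/8 - 3*a^3/5 + a^2/8 - exp(-9*a)/15


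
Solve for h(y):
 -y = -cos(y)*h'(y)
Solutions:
 h(y) = C1 + Integral(y/cos(y), y)


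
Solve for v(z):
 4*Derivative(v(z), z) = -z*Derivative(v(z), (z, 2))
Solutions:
 v(z) = C1 + C2/z^3


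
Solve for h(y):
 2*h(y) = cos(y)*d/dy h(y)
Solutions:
 h(y) = C1*(sin(y) + 1)/(sin(y) - 1)


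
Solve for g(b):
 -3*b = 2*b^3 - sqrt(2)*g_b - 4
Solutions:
 g(b) = C1 + sqrt(2)*b^4/4 + 3*sqrt(2)*b^2/4 - 2*sqrt(2)*b


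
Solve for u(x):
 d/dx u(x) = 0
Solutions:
 u(x) = C1


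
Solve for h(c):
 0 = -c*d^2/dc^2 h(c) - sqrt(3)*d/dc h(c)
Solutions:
 h(c) = C1 + C2*c^(1 - sqrt(3))


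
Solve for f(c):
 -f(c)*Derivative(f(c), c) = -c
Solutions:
 f(c) = -sqrt(C1 + c^2)
 f(c) = sqrt(C1 + c^2)


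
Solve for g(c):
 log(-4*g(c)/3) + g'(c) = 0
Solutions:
 Integral(1/(log(-_y) - log(3) + 2*log(2)), (_y, g(c))) = C1 - c


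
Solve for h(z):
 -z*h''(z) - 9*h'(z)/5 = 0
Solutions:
 h(z) = C1 + C2/z^(4/5)


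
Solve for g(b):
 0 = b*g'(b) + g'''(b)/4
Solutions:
 g(b) = C1 + Integral(C2*airyai(-2^(2/3)*b) + C3*airybi(-2^(2/3)*b), b)


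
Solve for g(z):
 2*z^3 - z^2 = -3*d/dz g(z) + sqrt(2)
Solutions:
 g(z) = C1 - z^4/6 + z^3/9 + sqrt(2)*z/3


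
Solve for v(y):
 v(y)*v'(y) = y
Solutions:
 v(y) = -sqrt(C1 + y^2)
 v(y) = sqrt(C1 + y^2)


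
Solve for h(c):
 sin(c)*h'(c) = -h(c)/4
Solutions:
 h(c) = C1*(cos(c) + 1)^(1/8)/(cos(c) - 1)^(1/8)


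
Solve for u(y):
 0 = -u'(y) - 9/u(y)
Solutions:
 u(y) = -sqrt(C1 - 18*y)
 u(y) = sqrt(C1 - 18*y)


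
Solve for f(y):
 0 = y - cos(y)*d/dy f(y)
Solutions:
 f(y) = C1 + Integral(y/cos(y), y)


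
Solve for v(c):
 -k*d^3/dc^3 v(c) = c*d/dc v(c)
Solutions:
 v(c) = C1 + Integral(C2*airyai(c*(-1/k)^(1/3)) + C3*airybi(c*(-1/k)^(1/3)), c)


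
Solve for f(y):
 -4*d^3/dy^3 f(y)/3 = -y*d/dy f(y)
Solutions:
 f(y) = C1 + Integral(C2*airyai(6^(1/3)*y/2) + C3*airybi(6^(1/3)*y/2), y)


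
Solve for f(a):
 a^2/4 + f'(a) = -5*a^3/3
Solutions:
 f(a) = C1 - 5*a^4/12 - a^3/12


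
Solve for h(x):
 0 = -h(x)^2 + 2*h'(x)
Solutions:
 h(x) = -2/(C1 + x)


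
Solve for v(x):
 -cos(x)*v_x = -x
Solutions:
 v(x) = C1 + Integral(x/cos(x), x)


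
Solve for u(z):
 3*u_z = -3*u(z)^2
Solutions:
 u(z) = 1/(C1 + z)


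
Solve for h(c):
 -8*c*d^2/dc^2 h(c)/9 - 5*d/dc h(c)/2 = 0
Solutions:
 h(c) = C1 + C2/c^(29/16)


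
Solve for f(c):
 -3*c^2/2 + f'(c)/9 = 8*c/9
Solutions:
 f(c) = C1 + 9*c^3/2 + 4*c^2


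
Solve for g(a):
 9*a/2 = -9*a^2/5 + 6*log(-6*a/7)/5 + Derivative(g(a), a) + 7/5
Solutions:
 g(a) = C1 + 3*a^3/5 + 9*a^2/4 - 6*a*log(-a)/5 + a*(-6*log(6) - 1 + 6*log(7))/5


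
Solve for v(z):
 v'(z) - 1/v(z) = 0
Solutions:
 v(z) = -sqrt(C1 + 2*z)
 v(z) = sqrt(C1 + 2*z)


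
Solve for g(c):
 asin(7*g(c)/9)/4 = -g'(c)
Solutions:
 Integral(1/asin(7*_y/9), (_y, g(c))) = C1 - c/4


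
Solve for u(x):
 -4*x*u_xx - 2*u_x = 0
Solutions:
 u(x) = C1 + C2*sqrt(x)


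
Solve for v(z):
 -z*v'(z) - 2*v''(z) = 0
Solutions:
 v(z) = C1 + C2*erf(z/2)


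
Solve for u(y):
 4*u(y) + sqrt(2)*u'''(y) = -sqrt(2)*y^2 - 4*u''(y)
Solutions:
 u(y) = C1*exp(y*(-4*sqrt(2) + 8/(3*sqrt(354) + 43*sqrt(2))^(1/3) + (3*sqrt(354) + 43*sqrt(2))^(1/3))/6)*sin(sqrt(3)*y*(-(3*sqrt(354) + 43*sqrt(2))^(1/3) + 8/(3*sqrt(354) + 43*sqrt(2))^(1/3))/6) + C2*exp(y*(-4*sqrt(2) + 8/(3*sqrt(354) + 43*sqrt(2))^(1/3) + (3*sqrt(354) + 43*sqrt(2))^(1/3))/6)*cos(sqrt(3)*y*(-(3*sqrt(354) + 43*sqrt(2))^(1/3) + 8/(3*sqrt(354) + 43*sqrt(2))^(1/3))/6) + C3*exp(-y*(8/(3*sqrt(354) + 43*sqrt(2))^(1/3) + 2*sqrt(2) + (3*sqrt(354) + 43*sqrt(2))^(1/3))/3) - sqrt(2)*y^2/4 + sqrt(2)/2


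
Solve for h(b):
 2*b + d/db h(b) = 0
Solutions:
 h(b) = C1 - b^2


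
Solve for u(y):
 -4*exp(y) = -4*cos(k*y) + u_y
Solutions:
 u(y) = C1 - 4*exp(y) + 4*sin(k*y)/k


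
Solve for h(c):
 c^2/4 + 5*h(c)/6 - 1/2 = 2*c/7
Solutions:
 h(c) = -3*c^2/10 + 12*c/35 + 3/5


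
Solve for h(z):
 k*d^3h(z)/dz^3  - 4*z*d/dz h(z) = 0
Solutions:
 h(z) = C1 + Integral(C2*airyai(2^(2/3)*z*(1/k)^(1/3)) + C3*airybi(2^(2/3)*z*(1/k)^(1/3)), z)


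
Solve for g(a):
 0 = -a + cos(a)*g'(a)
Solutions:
 g(a) = C1 + Integral(a/cos(a), a)


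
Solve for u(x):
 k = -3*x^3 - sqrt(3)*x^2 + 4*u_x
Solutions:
 u(x) = C1 + k*x/4 + 3*x^4/16 + sqrt(3)*x^3/12


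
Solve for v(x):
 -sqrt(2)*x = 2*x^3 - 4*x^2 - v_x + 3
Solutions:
 v(x) = C1 + x^4/2 - 4*x^3/3 + sqrt(2)*x^2/2 + 3*x


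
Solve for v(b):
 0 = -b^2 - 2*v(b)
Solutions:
 v(b) = -b^2/2


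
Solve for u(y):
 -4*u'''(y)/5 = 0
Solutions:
 u(y) = C1 + C2*y + C3*y^2


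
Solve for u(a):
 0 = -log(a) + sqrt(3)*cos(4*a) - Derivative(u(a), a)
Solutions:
 u(a) = C1 - a*log(a) + a + sqrt(3)*sin(4*a)/4


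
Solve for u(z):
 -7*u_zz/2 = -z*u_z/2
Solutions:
 u(z) = C1 + C2*erfi(sqrt(14)*z/14)


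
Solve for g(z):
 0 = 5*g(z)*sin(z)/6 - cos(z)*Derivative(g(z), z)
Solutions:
 g(z) = C1/cos(z)^(5/6)


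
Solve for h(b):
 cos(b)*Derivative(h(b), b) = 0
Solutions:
 h(b) = C1


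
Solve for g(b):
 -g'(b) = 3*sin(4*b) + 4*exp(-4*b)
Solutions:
 g(b) = C1 + 3*cos(4*b)/4 + exp(-4*b)


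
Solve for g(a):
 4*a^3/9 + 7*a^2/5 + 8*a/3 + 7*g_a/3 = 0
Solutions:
 g(a) = C1 - a^4/21 - a^3/5 - 4*a^2/7


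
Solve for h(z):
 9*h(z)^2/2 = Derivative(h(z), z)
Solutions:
 h(z) = -2/(C1 + 9*z)


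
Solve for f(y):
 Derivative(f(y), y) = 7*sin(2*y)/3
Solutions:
 f(y) = C1 - 7*cos(2*y)/6


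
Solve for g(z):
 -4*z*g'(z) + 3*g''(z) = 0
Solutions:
 g(z) = C1 + C2*erfi(sqrt(6)*z/3)


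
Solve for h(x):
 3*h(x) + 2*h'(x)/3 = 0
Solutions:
 h(x) = C1*exp(-9*x/2)


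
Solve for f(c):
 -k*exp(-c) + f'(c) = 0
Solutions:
 f(c) = C1 - k*exp(-c)


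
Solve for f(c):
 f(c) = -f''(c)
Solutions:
 f(c) = C1*sin(c) + C2*cos(c)


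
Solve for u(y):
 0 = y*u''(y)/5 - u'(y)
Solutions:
 u(y) = C1 + C2*y^6


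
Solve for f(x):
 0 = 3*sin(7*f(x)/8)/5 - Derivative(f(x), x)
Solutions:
 -3*x/5 + 4*log(cos(7*f(x)/8) - 1)/7 - 4*log(cos(7*f(x)/8) + 1)/7 = C1


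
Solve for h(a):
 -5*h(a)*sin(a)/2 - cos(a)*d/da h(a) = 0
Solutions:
 h(a) = C1*cos(a)^(5/2)


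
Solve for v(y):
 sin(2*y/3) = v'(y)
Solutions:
 v(y) = C1 - 3*cos(2*y/3)/2


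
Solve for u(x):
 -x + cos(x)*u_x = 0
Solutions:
 u(x) = C1 + Integral(x/cos(x), x)


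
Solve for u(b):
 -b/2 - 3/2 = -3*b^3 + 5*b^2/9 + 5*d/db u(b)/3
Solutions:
 u(b) = C1 + 9*b^4/20 - b^3/9 - 3*b^2/20 - 9*b/10


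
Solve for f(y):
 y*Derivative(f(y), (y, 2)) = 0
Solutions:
 f(y) = C1 + C2*y


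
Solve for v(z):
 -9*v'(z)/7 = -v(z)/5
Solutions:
 v(z) = C1*exp(7*z/45)


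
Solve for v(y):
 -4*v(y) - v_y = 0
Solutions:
 v(y) = C1*exp(-4*y)


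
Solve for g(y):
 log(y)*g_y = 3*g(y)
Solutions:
 g(y) = C1*exp(3*li(y))


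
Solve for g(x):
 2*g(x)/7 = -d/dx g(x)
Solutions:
 g(x) = C1*exp(-2*x/7)


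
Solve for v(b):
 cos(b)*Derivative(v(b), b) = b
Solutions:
 v(b) = C1 + Integral(b/cos(b), b)


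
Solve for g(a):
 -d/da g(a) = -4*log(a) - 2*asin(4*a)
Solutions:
 g(a) = C1 + 4*a*log(a) + 2*a*asin(4*a) - 4*a + sqrt(1 - 16*a^2)/2


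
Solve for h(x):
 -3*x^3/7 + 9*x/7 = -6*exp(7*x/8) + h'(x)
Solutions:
 h(x) = C1 - 3*x^4/28 + 9*x^2/14 + 48*exp(7*x/8)/7


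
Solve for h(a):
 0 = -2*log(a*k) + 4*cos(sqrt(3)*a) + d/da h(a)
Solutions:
 h(a) = C1 + 2*a*log(a*k) - 2*a - 4*sqrt(3)*sin(sqrt(3)*a)/3


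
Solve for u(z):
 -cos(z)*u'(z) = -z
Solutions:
 u(z) = C1 + Integral(z/cos(z), z)


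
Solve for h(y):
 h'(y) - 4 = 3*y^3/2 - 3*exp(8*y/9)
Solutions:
 h(y) = C1 + 3*y^4/8 + 4*y - 27*exp(8*y/9)/8


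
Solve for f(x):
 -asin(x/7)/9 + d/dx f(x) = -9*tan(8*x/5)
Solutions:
 f(x) = C1 + x*asin(x/7)/9 + sqrt(49 - x^2)/9 + 45*log(cos(8*x/5))/8


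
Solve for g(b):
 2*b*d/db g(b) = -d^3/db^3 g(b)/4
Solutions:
 g(b) = C1 + Integral(C2*airyai(-2*b) + C3*airybi(-2*b), b)


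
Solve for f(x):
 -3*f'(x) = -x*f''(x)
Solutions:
 f(x) = C1 + C2*x^4


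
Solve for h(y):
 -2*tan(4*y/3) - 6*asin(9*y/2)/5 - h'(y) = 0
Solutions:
 h(y) = C1 - 6*y*asin(9*y/2)/5 - 2*sqrt(4 - 81*y^2)/15 + 3*log(cos(4*y/3))/2


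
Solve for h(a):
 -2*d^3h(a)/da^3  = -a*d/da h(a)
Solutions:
 h(a) = C1 + Integral(C2*airyai(2^(2/3)*a/2) + C3*airybi(2^(2/3)*a/2), a)


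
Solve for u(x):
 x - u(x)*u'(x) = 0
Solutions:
 u(x) = -sqrt(C1 + x^2)
 u(x) = sqrt(C1 + x^2)


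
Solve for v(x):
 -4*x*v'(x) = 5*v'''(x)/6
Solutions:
 v(x) = C1 + Integral(C2*airyai(-2*3^(1/3)*5^(2/3)*x/5) + C3*airybi(-2*3^(1/3)*5^(2/3)*x/5), x)


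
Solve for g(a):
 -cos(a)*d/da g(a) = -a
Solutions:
 g(a) = C1 + Integral(a/cos(a), a)


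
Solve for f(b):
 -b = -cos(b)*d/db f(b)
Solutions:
 f(b) = C1 + Integral(b/cos(b), b)


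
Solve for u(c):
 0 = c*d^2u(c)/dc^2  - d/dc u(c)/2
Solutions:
 u(c) = C1 + C2*c^(3/2)


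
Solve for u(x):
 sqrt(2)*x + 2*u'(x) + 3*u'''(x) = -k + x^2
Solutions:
 u(x) = C1 + C2*sin(sqrt(6)*x/3) + C3*cos(sqrt(6)*x/3) - k*x/2 + x^3/6 - sqrt(2)*x^2/4 - 3*x/2


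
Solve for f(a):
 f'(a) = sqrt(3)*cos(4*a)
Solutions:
 f(a) = C1 + sqrt(3)*sin(4*a)/4


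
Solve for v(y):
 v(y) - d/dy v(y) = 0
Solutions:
 v(y) = C1*exp(y)


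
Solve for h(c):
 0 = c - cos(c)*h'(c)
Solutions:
 h(c) = C1 + Integral(c/cos(c), c)


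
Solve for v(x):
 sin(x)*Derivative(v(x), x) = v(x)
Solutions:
 v(x) = C1*sqrt(cos(x) - 1)/sqrt(cos(x) + 1)


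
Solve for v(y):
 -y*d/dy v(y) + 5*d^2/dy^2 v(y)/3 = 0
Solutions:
 v(y) = C1 + C2*erfi(sqrt(30)*y/10)


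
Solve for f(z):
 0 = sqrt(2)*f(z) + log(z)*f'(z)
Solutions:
 f(z) = C1*exp(-sqrt(2)*li(z))


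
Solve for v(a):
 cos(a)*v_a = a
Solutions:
 v(a) = C1 + Integral(a/cos(a), a)


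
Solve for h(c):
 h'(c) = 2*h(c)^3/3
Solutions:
 h(c) = -sqrt(6)*sqrt(-1/(C1 + 2*c))/2
 h(c) = sqrt(6)*sqrt(-1/(C1 + 2*c))/2


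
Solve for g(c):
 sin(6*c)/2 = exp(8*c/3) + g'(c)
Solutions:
 g(c) = C1 - 3*exp(8*c/3)/8 - cos(6*c)/12


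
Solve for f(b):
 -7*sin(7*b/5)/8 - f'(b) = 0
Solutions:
 f(b) = C1 + 5*cos(7*b/5)/8


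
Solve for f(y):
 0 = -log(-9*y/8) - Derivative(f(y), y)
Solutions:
 f(y) = C1 - y*log(-y) + y*(-2*log(3) + 1 + 3*log(2))


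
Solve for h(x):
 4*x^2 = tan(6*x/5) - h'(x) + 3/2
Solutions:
 h(x) = C1 - 4*x^3/3 + 3*x/2 - 5*log(cos(6*x/5))/6


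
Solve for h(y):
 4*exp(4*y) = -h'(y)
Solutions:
 h(y) = C1 - exp(4*y)


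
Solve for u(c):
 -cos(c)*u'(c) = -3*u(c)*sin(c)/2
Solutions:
 u(c) = C1/cos(c)^(3/2)


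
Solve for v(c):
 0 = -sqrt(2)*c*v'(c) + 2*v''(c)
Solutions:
 v(c) = C1 + C2*erfi(2^(1/4)*c/2)


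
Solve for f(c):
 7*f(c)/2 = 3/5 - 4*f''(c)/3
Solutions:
 f(c) = C1*sin(sqrt(42)*c/4) + C2*cos(sqrt(42)*c/4) + 6/35


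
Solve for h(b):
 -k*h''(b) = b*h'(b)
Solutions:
 h(b) = C1 + C2*sqrt(k)*erf(sqrt(2)*b*sqrt(1/k)/2)


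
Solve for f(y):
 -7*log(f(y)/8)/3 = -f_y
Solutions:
 3*Integral(1/(-log(_y) + 3*log(2)), (_y, f(y)))/7 = C1 - y


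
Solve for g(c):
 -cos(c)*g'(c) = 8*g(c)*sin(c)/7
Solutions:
 g(c) = C1*cos(c)^(8/7)


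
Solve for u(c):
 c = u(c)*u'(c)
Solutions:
 u(c) = -sqrt(C1 + c^2)
 u(c) = sqrt(C1 + c^2)


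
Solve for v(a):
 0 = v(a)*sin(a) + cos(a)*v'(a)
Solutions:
 v(a) = C1*cos(a)


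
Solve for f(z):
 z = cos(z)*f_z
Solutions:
 f(z) = C1 + Integral(z/cos(z), z)


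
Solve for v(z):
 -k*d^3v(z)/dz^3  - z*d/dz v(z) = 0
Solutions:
 v(z) = C1 + Integral(C2*airyai(z*(-1/k)^(1/3)) + C3*airybi(z*(-1/k)^(1/3)), z)


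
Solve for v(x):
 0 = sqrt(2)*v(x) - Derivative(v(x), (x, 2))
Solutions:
 v(x) = C1*exp(-2^(1/4)*x) + C2*exp(2^(1/4)*x)


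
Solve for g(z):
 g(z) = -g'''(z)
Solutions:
 g(z) = C3*exp(-z) + (C1*sin(sqrt(3)*z/2) + C2*cos(sqrt(3)*z/2))*exp(z/2)


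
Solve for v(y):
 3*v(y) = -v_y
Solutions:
 v(y) = C1*exp(-3*y)


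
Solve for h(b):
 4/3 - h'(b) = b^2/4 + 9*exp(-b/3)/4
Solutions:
 h(b) = C1 - b^3/12 + 4*b/3 + 27*exp(-b/3)/4


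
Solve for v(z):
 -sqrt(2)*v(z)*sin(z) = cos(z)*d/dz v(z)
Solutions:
 v(z) = C1*cos(z)^(sqrt(2))


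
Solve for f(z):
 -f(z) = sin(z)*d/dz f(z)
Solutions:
 f(z) = C1*sqrt(cos(z) + 1)/sqrt(cos(z) - 1)


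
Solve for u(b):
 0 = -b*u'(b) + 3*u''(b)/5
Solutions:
 u(b) = C1 + C2*erfi(sqrt(30)*b/6)


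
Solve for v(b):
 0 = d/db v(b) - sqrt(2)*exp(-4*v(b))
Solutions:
 v(b) = log(-I*(C1 + 4*sqrt(2)*b)^(1/4))
 v(b) = log(I*(C1 + 4*sqrt(2)*b)^(1/4))
 v(b) = log(-(C1 + 4*sqrt(2)*b)^(1/4))
 v(b) = log(C1 + 4*sqrt(2)*b)/4


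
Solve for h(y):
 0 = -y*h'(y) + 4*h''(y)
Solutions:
 h(y) = C1 + C2*erfi(sqrt(2)*y/4)


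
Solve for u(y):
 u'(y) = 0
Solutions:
 u(y) = C1


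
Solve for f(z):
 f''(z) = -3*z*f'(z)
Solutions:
 f(z) = C1 + C2*erf(sqrt(6)*z/2)


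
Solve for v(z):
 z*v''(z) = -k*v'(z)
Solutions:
 v(z) = C1 + z^(1 - re(k))*(C2*sin(log(z)*Abs(im(k))) + C3*cos(log(z)*im(k)))


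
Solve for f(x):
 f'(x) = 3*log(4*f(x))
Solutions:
 -Integral(1/(log(_y) + 2*log(2)), (_y, f(x)))/3 = C1 - x


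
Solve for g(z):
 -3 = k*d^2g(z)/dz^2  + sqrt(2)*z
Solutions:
 g(z) = C1 + C2*z - sqrt(2)*z^3/(6*k) - 3*z^2/(2*k)


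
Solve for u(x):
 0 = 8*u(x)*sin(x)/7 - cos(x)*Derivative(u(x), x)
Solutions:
 u(x) = C1/cos(x)^(8/7)


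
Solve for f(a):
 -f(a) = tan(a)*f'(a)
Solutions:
 f(a) = C1/sin(a)


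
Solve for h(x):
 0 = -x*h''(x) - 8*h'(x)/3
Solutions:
 h(x) = C1 + C2/x^(5/3)


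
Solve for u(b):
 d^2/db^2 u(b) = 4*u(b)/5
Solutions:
 u(b) = C1*exp(-2*sqrt(5)*b/5) + C2*exp(2*sqrt(5)*b/5)


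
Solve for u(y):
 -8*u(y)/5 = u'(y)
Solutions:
 u(y) = C1*exp(-8*y/5)


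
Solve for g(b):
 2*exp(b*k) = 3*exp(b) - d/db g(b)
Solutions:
 g(b) = C1 + 3*exp(b) - 2*exp(b*k)/k


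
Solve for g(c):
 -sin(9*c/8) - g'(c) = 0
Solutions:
 g(c) = C1 + 8*cos(9*c/8)/9


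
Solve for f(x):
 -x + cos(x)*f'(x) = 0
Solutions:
 f(x) = C1 + Integral(x/cos(x), x)


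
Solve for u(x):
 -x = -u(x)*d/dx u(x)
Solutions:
 u(x) = -sqrt(C1 + x^2)
 u(x) = sqrt(C1 + x^2)


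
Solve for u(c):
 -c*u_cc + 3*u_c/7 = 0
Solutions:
 u(c) = C1 + C2*c^(10/7)


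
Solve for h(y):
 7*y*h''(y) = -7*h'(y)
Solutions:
 h(y) = C1 + C2*log(y)


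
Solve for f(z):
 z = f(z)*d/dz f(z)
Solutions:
 f(z) = -sqrt(C1 + z^2)
 f(z) = sqrt(C1 + z^2)


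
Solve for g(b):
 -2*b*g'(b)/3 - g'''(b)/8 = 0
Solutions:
 g(b) = C1 + Integral(C2*airyai(-2*2^(1/3)*3^(2/3)*b/3) + C3*airybi(-2*2^(1/3)*3^(2/3)*b/3), b)


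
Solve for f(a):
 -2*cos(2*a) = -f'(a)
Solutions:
 f(a) = C1 + sin(2*a)


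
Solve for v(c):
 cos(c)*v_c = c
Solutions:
 v(c) = C1 + Integral(c/cos(c), c)


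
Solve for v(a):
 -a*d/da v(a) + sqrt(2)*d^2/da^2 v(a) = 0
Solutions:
 v(a) = C1 + C2*erfi(2^(1/4)*a/2)


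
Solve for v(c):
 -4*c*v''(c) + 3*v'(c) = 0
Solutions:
 v(c) = C1 + C2*c^(7/4)


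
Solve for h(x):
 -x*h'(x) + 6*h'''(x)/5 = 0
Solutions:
 h(x) = C1 + Integral(C2*airyai(5^(1/3)*6^(2/3)*x/6) + C3*airybi(5^(1/3)*6^(2/3)*x/6), x)


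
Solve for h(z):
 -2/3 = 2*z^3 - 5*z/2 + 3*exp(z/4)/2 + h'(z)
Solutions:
 h(z) = C1 - z^4/2 + 5*z^2/4 - 2*z/3 - 6*exp(z/4)


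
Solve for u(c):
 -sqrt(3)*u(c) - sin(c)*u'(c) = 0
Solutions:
 u(c) = C1*(cos(c) + 1)^(sqrt(3)/2)/(cos(c) - 1)^(sqrt(3)/2)


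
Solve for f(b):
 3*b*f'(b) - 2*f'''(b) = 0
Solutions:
 f(b) = C1 + Integral(C2*airyai(2^(2/3)*3^(1/3)*b/2) + C3*airybi(2^(2/3)*3^(1/3)*b/2), b)


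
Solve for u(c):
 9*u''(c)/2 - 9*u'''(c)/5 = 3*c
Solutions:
 u(c) = C1 + C2*c + C3*exp(5*c/2) + c^3/9 + 2*c^2/15


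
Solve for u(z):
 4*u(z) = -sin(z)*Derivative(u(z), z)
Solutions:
 u(z) = C1*(cos(z)^2 + 2*cos(z) + 1)/(cos(z)^2 - 2*cos(z) + 1)


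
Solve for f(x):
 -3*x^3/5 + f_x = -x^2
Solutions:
 f(x) = C1 + 3*x^4/20 - x^3/3


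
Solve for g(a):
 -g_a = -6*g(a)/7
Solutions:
 g(a) = C1*exp(6*a/7)


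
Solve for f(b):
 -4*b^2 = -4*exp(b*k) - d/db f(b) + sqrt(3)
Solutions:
 f(b) = C1 + 4*b^3/3 + sqrt(3)*b - 4*exp(b*k)/k


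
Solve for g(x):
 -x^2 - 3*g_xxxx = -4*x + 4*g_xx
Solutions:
 g(x) = C1 + C2*x + C3*sin(2*sqrt(3)*x/3) + C4*cos(2*sqrt(3)*x/3) - x^4/48 + x^3/6 + 3*x^2/16


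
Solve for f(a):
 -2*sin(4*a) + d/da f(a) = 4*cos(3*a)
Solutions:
 f(a) = C1 + 4*sin(3*a)/3 - cos(4*a)/2


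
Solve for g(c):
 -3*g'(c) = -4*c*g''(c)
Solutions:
 g(c) = C1 + C2*c^(7/4)


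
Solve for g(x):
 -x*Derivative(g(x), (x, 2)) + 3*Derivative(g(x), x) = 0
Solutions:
 g(x) = C1 + C2*x^4


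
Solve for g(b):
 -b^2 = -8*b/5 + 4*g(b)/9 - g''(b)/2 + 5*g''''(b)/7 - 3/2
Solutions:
 g(b) = -9*b^2/4 + 18*b/5 + (C1*sin(5^(3/4)*sqrt(6)*7^(1/4)*b*sin(atan(sqrt(1799)/21)/2)/15) + C2*cos(5^(3/4)*sqrt(6)*7^(1/4)*b*sin(atan(sqrt(1799)/21)/2)/15))*exp(-5^(3/4)*sqrt(6)*7^(1/4)*b*cos(atan(sqrt(1799)/21)/2)/15) + (C3*sin(5^(3/4)*sqrt(6)*7^(1/4)*b*sin(atan(sqrt(1799)/21)/2)/15) + C4*cos(5^(3/4)*sqrt(6)*7^(1/4)*b*sin(atan(sqrt(1799)/21)/2)/15))*exp(5^(3/4)*sqrt(6)*7^(1/4)*b*cos(atan(sqrt(1799)/21)/2)/15) - 27/16


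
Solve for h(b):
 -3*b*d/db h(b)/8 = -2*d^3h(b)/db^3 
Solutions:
 h(b) = C1 + Integral(C2*airyai(2^(2/3)*3^(1/3)*b/4) + C3*airybi(2^(2/3)*3^(1/3)*b/4), b)


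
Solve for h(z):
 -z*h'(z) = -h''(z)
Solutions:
 h(z) = C1 + C2*erfi(sqrt(2)*z/2)


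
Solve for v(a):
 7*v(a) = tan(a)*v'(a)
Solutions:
 v(a) = C1*sin(a)^7


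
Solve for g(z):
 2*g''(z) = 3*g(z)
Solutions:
 g(z) = C1*exp(-sqrt(6)*z/2) + C2*exp(sqrt(6)*z/2)


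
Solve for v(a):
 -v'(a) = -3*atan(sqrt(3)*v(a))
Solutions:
 Integral(1/atan(sqrt(3)*_y), (_y, v(a))) = C1 + 3*a


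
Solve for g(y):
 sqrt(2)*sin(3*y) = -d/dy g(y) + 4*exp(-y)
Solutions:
 g(y) = C1 + sqrt(2)*cos(3*y)/3 - 4*exp(-y)


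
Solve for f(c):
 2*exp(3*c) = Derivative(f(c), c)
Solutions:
 f(c) = C1 + 2*exp(3*c)/3


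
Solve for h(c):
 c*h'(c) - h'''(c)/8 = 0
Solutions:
 h(c) = C1 + Integral(C2*airyai(2*c) + C3*airybi(2*c), c)


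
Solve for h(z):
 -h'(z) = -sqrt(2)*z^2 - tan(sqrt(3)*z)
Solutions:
 h(z) = C1 + sqrt(2)*z^3/3 - sqrt(3)*log(cos(sqrt(3)*z))/3


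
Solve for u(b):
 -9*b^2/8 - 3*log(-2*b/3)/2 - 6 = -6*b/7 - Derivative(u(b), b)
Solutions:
 u(b) = C1 + 3*b^3/8 - 3*b^2/7 + 3*b*log(-b)/2 + b*(-2*log(3) + log(2) + log(6)/2 + 9/2)


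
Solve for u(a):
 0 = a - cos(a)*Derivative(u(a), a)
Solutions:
 u(a) = C1 + Integral(a/cos(a), a)


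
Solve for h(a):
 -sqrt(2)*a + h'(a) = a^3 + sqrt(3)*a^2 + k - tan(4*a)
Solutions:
 h(a) = C1 + a^4/4 + sqrt(3)*a^3/3 + sqrt(2)*a^2/2 + a*k + log(cos(4*a))/4


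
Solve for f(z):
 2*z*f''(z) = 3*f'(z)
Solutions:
 f(z) = C1 + C2*z^(5/2)


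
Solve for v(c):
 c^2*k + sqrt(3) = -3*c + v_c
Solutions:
 v(c) = C1 + c^3*k/3 + 3*c^2/2 + sqrt(3)*c


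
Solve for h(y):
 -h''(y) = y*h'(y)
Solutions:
 h(y) = C1 + C2*erf(sqrt(2)*y/2)


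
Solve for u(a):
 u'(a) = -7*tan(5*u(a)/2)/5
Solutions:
 u(a) = -2*asin(C1*exp(-7*a/2))/5 + 2*pi/5
 u(a) = 2*asin(C1*exp(-7*a/2))/5


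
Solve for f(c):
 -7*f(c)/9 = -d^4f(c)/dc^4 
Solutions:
 f(c) = C1*exp(-sqrt(3)*7^(1/4)*c/3) + C2*exp(sqrt(3)*7^(1/4)*c/3) + C3*sin(sqrt(3)*7^(1/4)*c/3) + C4*cos(sqrt(3)*7^(1/4)*c/3)


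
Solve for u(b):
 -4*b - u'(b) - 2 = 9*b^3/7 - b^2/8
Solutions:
 u(b) = C1 - 9*b^4/28 + b^3/24 - 2*b^2 - 2*b


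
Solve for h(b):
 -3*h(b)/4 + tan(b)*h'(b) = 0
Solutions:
 h(b) = C1*sin(b)^(3/4)


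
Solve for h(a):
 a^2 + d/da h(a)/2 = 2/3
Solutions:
 h(a) = C1 - 2*a^3/3 + 4*a/3


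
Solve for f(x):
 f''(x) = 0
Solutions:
 f(x) = C1 + C2*x


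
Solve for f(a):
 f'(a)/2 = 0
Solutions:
 f(a) = C1


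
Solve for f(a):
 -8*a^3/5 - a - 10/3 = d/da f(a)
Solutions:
 f(a) = C1 - 2*a^4/5 - a^2/2 - 10*a/3


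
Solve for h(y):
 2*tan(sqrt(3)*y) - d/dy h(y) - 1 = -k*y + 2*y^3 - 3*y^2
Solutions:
 h(y) = C1 + k*y^2/2 - y^4/2 + y^3 - y - 2*sqrt(3)*log(cos(sqrt(3)*y))/3


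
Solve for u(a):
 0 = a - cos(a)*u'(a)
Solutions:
 u(a) = C1 + Integral(a/cos(a), a)


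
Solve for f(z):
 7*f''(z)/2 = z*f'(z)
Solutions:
 f(z) = C1 + C2*erfi(sqrt(7)*z/7)


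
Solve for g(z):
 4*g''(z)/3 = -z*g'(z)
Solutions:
 g(z) = C1 + C2*erf(sqrt(6)*z/4)


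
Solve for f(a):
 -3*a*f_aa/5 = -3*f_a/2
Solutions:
 f(a) = C1 + C2*a^(7/2)


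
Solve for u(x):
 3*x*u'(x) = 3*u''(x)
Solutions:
 u(x) = C1 + C2*erfi(sqrt(2)*x/2)


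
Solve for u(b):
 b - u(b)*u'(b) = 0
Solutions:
 u(b) = -sqrt(C1 + b^2)
 u(b) = sqrt(C1 + b^2)


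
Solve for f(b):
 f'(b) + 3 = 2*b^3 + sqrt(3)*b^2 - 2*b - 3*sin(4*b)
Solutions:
 f(b) = C1 + b^4/2 + sqrt(3)*b^3/3 - b^2 - 3*b + 3*cos(4*b)/4


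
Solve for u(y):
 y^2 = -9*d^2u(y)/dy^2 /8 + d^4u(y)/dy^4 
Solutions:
 u(y) = C1 + C2*y + C3*exp(-3*sqrt(2)*y/4) + C4*exp(3*sqrt(2)*y/4) - 2*y^4/27 - 64*y^2/81


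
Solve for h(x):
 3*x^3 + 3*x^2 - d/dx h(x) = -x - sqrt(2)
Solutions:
 h(x) = C1 + 3*x^4/4 + x^3 + x^2/2 + sqrt(2)*x


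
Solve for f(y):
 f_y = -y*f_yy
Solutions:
 f(y) = C1 + C2*log(y)


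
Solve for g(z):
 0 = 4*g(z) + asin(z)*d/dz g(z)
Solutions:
 g(z) = C1*exp(-4*Integral(1/asin(z), z))


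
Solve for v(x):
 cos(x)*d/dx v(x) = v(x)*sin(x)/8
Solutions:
 v(x) = C1/cos(x)^(1/8)


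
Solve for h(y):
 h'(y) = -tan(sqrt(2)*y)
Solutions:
 h(y) = C1 + sqrt(2)*log(cos(sqrt(2)*y))/2
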